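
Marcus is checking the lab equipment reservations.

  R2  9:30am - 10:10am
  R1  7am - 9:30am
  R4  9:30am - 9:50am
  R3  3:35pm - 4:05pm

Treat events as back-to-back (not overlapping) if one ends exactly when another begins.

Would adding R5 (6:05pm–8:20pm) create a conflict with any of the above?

R1: ends 9:30am at or before R5 starts 6:05pm → clear.
R2: ends 10:10am at or before R5 starts 6:05pm → clear.
R4: ends 9:50am at or before R5 starts 6:05pm → clear.
R3: ends 4:05pm at or before R5 starts 6:05pm → clear.

No — it doesn't clash with anything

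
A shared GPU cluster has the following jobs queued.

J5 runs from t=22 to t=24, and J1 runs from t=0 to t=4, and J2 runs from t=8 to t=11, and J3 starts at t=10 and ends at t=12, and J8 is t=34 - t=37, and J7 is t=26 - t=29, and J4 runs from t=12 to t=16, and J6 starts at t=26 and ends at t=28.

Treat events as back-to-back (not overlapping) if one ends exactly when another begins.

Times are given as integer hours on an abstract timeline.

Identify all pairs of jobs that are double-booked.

Sorted by start: J1, J2, J3, J4, J5, J6, J7, J8.
J2 starts after J1 ends, so J1 has no further overlaps.
J3 starts before J2 ends → J2 and J3 overlap.
J4 starts after J2 ends, so J2 has no further overlaps.
J4 starts exactly when J3 ends (back-to-back, no overlap), so J3 has no further overlaps.
J5 starts after J4 ends, so J4 has no further overlaps.
J6 starts after J5 ends, so J5 has no further overlaps.
J7 starts before J6 ends → J6 and J7 overlap.
J8 starts after J6 ends.
J8 starts after J7 ends.

J2 & J3, J6 & J7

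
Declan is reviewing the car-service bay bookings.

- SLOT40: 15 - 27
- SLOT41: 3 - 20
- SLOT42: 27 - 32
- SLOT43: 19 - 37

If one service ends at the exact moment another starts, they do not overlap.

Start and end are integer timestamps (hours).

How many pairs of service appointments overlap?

Check each pair: they overlap iff neither finishes before the other starts.
Sorted by start: SLOT41, SLOT40, SLOT43, SLOT42.
SLOT40 starts before SLOT41 ends → SLOT41 and SLOT40 overlap.
SLOT43 starts before SLOT41 ends → SLOT41 and SLOT43 overlap.
SLOT42 starts after SLOT41 ends.
SLOT43 starts before SLOT40 ends → SLOT40 and SLOT43 overlap.
SLOT42 starts exactly when SLOT40 ends (back-to-back, no overlap).
SLOT42 starts before SLOT43 ends → SLOT43 and SLOT42 overlap.
Overlapping pairs: SLOT40 & SLOT41, SLOT40 & SLOT43, SLOT41 & SLOT43, SLOT42 & SLOT43 — 4 in total.

4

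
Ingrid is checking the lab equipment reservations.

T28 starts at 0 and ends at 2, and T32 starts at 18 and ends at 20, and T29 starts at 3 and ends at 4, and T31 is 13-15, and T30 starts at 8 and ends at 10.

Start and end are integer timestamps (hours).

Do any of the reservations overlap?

No

Sorted by start: T28, T29, T30, T31, T32.
T29 starts after T28 ends — done with T28.
T30 starts after T29 ends — done with T29.
T31 starts after T30 ends — done with T30.
T32 starts after T31 ends.
Every pair is clear; the schedule has no overlaps.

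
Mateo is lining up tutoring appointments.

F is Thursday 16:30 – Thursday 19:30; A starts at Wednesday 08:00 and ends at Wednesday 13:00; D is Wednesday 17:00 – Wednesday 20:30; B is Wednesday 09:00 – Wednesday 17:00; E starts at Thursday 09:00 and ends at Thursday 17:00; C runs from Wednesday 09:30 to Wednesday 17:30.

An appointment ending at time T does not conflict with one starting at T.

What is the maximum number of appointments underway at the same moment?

3

Sweep the timeline, counting +1 at each start and −1 at each end (ends before starts at a tie):
Wednesday 08:00 start A → 1
Wednesday 09:00 start B → 2
Wednesday 09:30 start C → 3
Wednesday 13:00 end A → 2
Wednesday 17:00 end B → 1
Wednesday 17:00 start D → 2
Wednesday 17:30 end C → 1
Wednesday 20:30 end D → 0
Thursday 09:00 start E → 1
Thursday 16:30 start F → 2
Thursday 17:00 end E → 1
Thursday 19:30 end F → 0
Peak is 3, at Wednesday 09:30 (A, B, C).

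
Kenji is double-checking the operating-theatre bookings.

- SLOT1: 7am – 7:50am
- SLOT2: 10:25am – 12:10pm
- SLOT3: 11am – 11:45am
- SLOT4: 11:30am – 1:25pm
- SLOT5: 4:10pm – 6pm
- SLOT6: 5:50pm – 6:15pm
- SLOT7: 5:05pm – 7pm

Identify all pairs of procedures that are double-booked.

SLOT2 & SLOT3, SLOT2 & SLOT4, SLOT3 & SLOT4, SLOT5 & SLOT6, SLOT5 & SLOT7, SLOT6 & SLOT7

Sorted by start: SLOT1, SLOT2, SLOT3, SLOT4, SLOT5, SLOT7, SLOT6.
SLOT2 starts after SLOT1 ends, so SLOT1 has no further overlaps.
SLOT3 starts before SLOT2 ends → SLOT2 and SLOT3 overlap.
SLOT4 starts before SLOT2 ends → SLOT2 and SLOT4 overlap.
SLOT5 starts after SLOT2 ends, so SLOT2 has no further overlaps.
SLOT4 starts before SLOT3 ends → SLOT3 and SLOT4 overlap.
SLOT5 starts after SLOT3 ends, so SLOT3 has no further overlaps.
SLOT5 starts after SLOT4 ends, so SLOT4 has no further overlaps.
SLOT7 starts before SLOT5 ends → SLOT5 and SLOT7 overlap.
SLOT6 starts before SLOT5 ends → SLOT5 and SLOT6 overlap.
SLOT6 starts before SLOT7 ends → SLOT7 and SLOT6 overlap.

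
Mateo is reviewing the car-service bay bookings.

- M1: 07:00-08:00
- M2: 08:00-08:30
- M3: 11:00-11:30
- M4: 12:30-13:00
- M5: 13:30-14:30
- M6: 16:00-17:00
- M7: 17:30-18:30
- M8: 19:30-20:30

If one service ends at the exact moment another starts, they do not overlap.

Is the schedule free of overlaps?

Yes

Check each pair: they overlap iff neither finishes before the other starts.
Sorted by start: M1, M2, M3, M4, M5, M6, M7, M8.
M2 starts exactly when M1 ends (back-to-back, no overlap); M1 is clear from here.
M3 starts after M2 ends; M2 is clear from here.
M4 starts after M3 ends; M3 is clear from here.
M5 starts after M4 ends; M4 is clear from here.
M6 starts after M5 ends; M5 is clear from here.
M7 starts after M6 ends; M6 is clear from here.
M8 starts after M7 ends.
Every pair is clear; the schedule has no overlaps.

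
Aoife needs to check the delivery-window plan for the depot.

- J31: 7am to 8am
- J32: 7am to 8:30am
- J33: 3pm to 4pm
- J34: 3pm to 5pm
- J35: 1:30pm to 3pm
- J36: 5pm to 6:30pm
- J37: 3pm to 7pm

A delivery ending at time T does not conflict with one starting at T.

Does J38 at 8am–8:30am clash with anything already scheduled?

J31: ends 8am at or before J38 starts 8am → clear.
J32: starts 7am before J38 ends 8:30am, and ends 8:30am after J38 starts 8am → overlap.
J35: starts 1:30pm at or after J38 ends 8:30am → clear.
J33: starts 3pm at or after J38 ends 8:30am → clear.
J34: starts 3pm at or after J38 ends 8:30am → clear.
J37: starts 3pm at or after J38 ends 8:30am → clear.
J36: starts 5pm at or after J38 ends 8:30am → clear.
J38 overlaps J32.

Yes — it overlaps J32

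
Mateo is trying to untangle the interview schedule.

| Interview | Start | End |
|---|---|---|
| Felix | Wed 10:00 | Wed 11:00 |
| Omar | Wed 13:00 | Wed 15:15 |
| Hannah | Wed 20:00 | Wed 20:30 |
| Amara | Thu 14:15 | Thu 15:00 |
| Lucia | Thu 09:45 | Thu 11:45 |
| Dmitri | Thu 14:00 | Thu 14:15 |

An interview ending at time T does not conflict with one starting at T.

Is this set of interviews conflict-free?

Check each pair: they overlap iff neither finishes before the other starts.
Sorted by start: Felix, Omar, Hannah, Lucia, Dmitri, Amara.
Omar starts after Felix ends; Felix is clear from here.
Hannah starts after Omar ends; Omar is clear from here.
Lucia starts after Hannah ends; Hannah is clear from here.
Dmitri starts after Lucia ends; Lucia is clear from here.
Amara starts exactly when Dmitri ends (back-to-back, no overlap).
Every pair is clear; the schedule has no overlaps.

Yes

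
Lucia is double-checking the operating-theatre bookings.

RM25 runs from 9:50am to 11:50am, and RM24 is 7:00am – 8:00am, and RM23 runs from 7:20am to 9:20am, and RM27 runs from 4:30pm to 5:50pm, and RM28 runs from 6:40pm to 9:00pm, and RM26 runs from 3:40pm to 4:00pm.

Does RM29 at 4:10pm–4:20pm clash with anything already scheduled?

RM24: ends 8:00am at or before RM29 starts 4:10pm → clear.
RM23: ends 9:20am at or before RM29 starts 4:10pm → clear.
RM25: ends 11:50am at or before RM29 starts 4:10pm → clear.
RM26: ends 4:00pm at or before RM29 starts 4:10pm → clear.
RM27: starts 4:30pm at or after RM29 ends 4:20pm → clear.
RM28: starts 6:40pm at or after RM29 ends 4:20pm → clear.

No — it doesn't clash with anything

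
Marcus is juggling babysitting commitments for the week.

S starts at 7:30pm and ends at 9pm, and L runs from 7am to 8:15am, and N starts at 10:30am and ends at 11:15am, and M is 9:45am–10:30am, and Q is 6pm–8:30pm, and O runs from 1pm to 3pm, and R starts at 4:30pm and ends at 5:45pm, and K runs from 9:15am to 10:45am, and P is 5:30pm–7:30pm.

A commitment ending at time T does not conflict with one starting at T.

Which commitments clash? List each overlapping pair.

K & M, K & N, P & Q, P & R, Q & S

Sorted by start: L, K, M, N, O, R, P, Q, S.
K starts after L ends — done with L.
M starts before K ends → K and M overlap.
N starts before K ends → K and N overlap.
O starts after K ends — done with K.
N starts exactly when M ends (back-to-back, no overlap) — done with M.
O starts after N ends — done with N.
R starts after O ends — done with O.
P starts before R ends → R and P overlap.
Q starts after R ends — done with R.
Q starts before P ends → P and Q overlap.
S starts exactly when P ends (back-to-back, no overlap).
S starts before Q ends → Q and S overlap.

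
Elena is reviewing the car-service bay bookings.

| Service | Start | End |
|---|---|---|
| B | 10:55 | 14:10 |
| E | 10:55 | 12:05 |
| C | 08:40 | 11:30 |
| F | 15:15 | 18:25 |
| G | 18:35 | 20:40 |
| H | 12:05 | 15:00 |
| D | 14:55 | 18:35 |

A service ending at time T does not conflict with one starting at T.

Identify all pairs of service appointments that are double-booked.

Sorted by start: C, B, E, H, D, F, G.
B starts before C ends → C and B overlap.
E starts before C ends → C and E overlap.
H starts after C ends; C is clear from here.
E starts before B ends → B and E overlap.
H starts before B ends → B and H overlap.
D starts after B ends; B is clear from here.
H starts exactly when E ends (back-to-back, no overlap); E is clear from here.
D starts before H ends → H and D overlap.
F starts after H ends; H is clear from here.
F starts before D ends → D and F overlap.
G starts exactly when D ends (back-to-back, no overlap).
G starts after F ends.

B & C, B & E, B & H, C & E, D & F, D & H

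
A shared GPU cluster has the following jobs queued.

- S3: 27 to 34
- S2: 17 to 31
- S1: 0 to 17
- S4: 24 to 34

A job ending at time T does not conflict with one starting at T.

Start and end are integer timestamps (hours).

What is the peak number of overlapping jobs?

3

Walk through starts and ends in time order (an end at T is processed before a start at T):
0 start S1 → 1
17 end S1 → 0
17 start S2 → 1
24 start S4 → 2
27 start S3 → 3
31 end S2 → 2
34 end S3 → 1
34 end S4 → 0
Peak is 3, at 27 (S2, S3, S4).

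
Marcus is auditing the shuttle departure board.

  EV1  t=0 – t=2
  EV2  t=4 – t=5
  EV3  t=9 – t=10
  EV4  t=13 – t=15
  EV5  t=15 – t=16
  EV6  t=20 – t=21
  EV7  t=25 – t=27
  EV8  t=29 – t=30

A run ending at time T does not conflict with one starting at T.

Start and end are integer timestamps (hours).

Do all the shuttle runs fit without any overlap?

Sorted by start: EV1, EV2, EV3, EV4, EV5, EV6, EV7, EV8.
EV2 starts after EV1 ends; EV1 is clear from here.
EV3 starts after EV2 ends; EV2 is clear from here.
EV4 starts after EV3 ends; EV3 is clear from here.
EV5 starts exactly when EV4 ends (back-to-back, no overlap); EV4 is clear from here.
EV6 starts after EV5 ends; EV5 is clear from here.
EV7 starts after EV6 ends; EV6 is clear from here.
EV8 starts after EV7 ends.
Every pair is clear; the schedule has no overlaps.

Yes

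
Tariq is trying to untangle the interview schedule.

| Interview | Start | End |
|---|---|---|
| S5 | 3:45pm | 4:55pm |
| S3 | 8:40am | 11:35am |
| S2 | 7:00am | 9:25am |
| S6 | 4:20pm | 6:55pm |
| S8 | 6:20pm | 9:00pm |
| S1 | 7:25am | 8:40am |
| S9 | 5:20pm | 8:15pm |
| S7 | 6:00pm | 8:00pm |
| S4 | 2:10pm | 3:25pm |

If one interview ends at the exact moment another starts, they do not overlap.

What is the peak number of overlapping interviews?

Walk through starts and ends in time order (an end at T is processed before a start at T):
7:00am start S2 → 1
7:25am start S1 → 2
8:40am end S1 → 1
8:40am start S3 → 2
9:25am end S2 → 1
11:35am end S3 → 0
2:10pm start S4 → 1
3:25pm end S4 → 0
3:45pm start S5 → 1
4:20pm start S6 → 2
4:55pm end S5 → 1
5:20pm start S9 → 2
6:00pm start S7 → 3
6:20pm start S8 → 4
6:55pm end S6 → 3
8:00pm end S7 → 2
8:15pm end S9 → 1
9:00pm end S8 → 0
Peak is 4, at 6:20pm (S6, S7, S8, S9).

4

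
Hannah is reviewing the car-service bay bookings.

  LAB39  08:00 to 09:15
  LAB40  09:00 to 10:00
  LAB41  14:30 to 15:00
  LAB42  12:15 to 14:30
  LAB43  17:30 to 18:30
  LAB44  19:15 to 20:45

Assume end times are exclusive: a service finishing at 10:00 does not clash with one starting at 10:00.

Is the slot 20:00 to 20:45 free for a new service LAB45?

LAB39: ends 09:15 at or before LAB45 starts 20:00 → clear.
LAB40: ends 10:00 at or before LAB45 starts 20:00 → clear.
LAB42: ends 14:30 at or before LAB45 starts 20:00 → clear.
LAB41: ends 15:00 at or before LAB45 starts 20:00 → clear.
LAB43: ends 18:30 at or before LAB45 starts 20:00 → clear.
LAB44: starts 19:15 before LAB45 ends 20:45, and ends 20:45 after LAB45 starts 20:00 → overlap.
LAB45 overlaps LAB44.

No — it overlaps LAB44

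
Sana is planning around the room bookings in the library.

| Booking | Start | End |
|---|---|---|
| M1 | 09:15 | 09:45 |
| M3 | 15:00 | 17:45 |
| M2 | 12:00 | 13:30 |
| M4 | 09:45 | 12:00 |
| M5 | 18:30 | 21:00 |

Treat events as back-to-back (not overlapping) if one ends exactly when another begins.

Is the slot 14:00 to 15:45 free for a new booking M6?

No — it overlaps M3

M1: ends 09:45 at or before M6 starts 14:00 → clear.
M4: ends 12:00 at or before M6 starts 14:00 → clear.
M2: ends 13:30 at or before M6 starts 14:00 → clear.
M3: starts 15:00 before M6 ends 15:45, and ends 17:45 after M6 starts 14:00 → overlap.
M5: starts 18:30 at or after M6 ends 15:45 → clear.
M6 overlaps M3.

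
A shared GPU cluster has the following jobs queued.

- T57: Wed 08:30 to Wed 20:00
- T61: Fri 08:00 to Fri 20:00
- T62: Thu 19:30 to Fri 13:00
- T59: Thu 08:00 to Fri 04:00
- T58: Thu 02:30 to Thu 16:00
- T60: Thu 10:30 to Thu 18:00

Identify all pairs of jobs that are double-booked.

T58 & T59, T58 & T60, T59 & T60, T59 & T62, T61 & T62

Sorted by start: T57, T58, T59, T60, T62, T61.
T58 starts after T57 ends, so T57 has no further overlaps.
T59 starts before T58 ends → T58 and T59 overlap.
T60 starts before T58 ends → T58 and T60 overlap.
T62 starts after T58 ends, so T58 has no further overlaps.
T60 starts before T59 ends → T59 and T60 overlap.
T62 starts before T59 ends → T59 and T62 overlap.
T61 starts after T59 ends.
T62 starts after T60 ends, so T60 has no further overlaps.
T61 starts before T62 ends → T62 and T61 overlap.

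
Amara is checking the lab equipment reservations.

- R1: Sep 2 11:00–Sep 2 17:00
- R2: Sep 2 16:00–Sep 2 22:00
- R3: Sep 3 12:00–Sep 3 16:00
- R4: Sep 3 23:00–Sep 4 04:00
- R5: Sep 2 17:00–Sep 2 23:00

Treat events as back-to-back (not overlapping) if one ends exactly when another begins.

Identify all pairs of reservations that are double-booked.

Sorted by start: R1, R2, R5, R3, R4.
R2 starts before R1 ends → R1 and R2 overlap.
R5 starts exactly when R1 ends (back-to-back, no overlap), so nothing later overlaps R1 either.
R5 starts before R2 ends → R2 and R5 overlap.
R3 starts after R2 ends, so nothing later overlaps R2 either.
R3 starts after R5 ends, so nothing later overlaps R5 either.
R4 starts after R3 ends.

R1 & R2, R2 & R5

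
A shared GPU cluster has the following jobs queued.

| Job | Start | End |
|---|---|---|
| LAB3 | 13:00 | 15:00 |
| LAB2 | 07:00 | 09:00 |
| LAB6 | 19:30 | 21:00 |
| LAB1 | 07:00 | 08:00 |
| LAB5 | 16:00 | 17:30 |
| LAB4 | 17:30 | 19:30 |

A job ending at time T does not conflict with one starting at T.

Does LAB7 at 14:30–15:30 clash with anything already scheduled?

Yes — it overlaps LAB3

LAB1: ends 08:00 at or before LAB7 starts 14:30 → clear.
LAB2: ends 09:00 at or before LAB7 starts 14:30 → clear.
LAB3: starts 13:00 before LAB7 ends 15:30, and ends 15:00 after LAB7 starts 14:30 → overlap.
LAB5: starts 16:00 at or after LAB7 ends 15:30 → clear.
LAB4: starts 17:30 at or after LAB7 ends 15:30 → clear.
LAB6: starts 19:30 at or after LAB7 ends 15:30 → clear.
LAB7 overlaps LAB3.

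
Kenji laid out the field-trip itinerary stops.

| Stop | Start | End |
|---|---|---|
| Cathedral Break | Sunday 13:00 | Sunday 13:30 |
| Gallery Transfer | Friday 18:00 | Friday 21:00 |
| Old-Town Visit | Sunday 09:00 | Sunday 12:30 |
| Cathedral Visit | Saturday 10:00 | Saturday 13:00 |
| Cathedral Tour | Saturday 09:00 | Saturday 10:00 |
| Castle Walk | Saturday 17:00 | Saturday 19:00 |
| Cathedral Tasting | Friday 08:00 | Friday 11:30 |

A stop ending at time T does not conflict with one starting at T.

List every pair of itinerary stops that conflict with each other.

Check each pair: they overlap iff neither finishes before the other starts.
Sorted by start: Cathedral Tasting, Gallery Transfer, Cathedral Tour, Cathedral Visit, Castle Walk, Old-Town Visit, Cathedral Break.
Gallery Transfer starts after Cathedral Tasting ends — done with Cathedral Tasting.
Cathedral Tour starts after Gallery Transfer ends — done with Gallery Transfer.
Cathedral Visit starts exactly when Cathedral Tour ends (back-to-back, no overlap) — done with Cathedral Tour.
Castle Walk starts after Cathedral Visit ends — done with Cathedral Visit.
Old-Town Visit starts after Castle Walk ends — done with Castle Walk.
Cathedral Break starts after Old-Town Visit ends.

no overlapping pairs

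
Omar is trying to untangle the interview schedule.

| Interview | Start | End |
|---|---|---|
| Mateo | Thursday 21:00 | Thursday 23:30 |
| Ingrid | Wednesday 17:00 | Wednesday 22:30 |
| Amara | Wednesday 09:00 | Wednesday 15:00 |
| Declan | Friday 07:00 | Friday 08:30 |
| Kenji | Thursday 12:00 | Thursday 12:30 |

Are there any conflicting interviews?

No

Two intervals overlap when each starts before the other ends.
Sorted by start: Amara, Ingrid, Kenji, Mateo, Declan.
Ingrid starts after Amara ends, so Amara has no further overlaps.
Kenji starts after Ingrid ends, so Ingrid has no further overlaps.
Mateo starts after Kenji ends, so Kenji has no further overlaps.
Declan starts after Mateo ends.
Every pair is clear; the schedule has no overlaps.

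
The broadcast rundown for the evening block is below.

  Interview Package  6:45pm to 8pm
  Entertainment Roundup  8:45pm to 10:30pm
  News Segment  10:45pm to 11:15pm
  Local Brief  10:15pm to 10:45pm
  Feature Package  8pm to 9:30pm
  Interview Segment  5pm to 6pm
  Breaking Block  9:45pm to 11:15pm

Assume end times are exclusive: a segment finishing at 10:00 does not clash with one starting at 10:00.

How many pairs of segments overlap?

5

Sorted by start: Interview Segment, Interview Package, Feature Package, Entertainment Roundup, Breaking Block, Local Brief, News Segment.
Interview Package starts after Interview Segment ends, so Interview Segment has no further overlaps.
Feature Package starts exactly when Interview Package ends (back-to-back, no overlap), so Interview Package has no further overlaps.
Entertainment Roundup starts before Feature Package ends → Feature Package and Entertainment Roundup overlap.
Breaking Block starts after Feature Package ends, so Feature Package has no further overlaps.
Breaking Block starts before Entertainment Roundup ends → Entertainment Roundup and Breaking Block overlap.
Local Brief starts before Entertainment Roundup ends → Entertainment Roundup and Local Brief overlap.
News Segment starts after Entertainment Roundup ends.
Local Brief starts before Breaking Block ends → Breaking Block and Local Brief overlap.
News Segment starts before Breaking Block ends → Breaking Block and News Segment overlap.
News Segment starts exactly when Local Brief ends (back-to-back, no overlap).
Overlapping pairs: Breaking Block & Entertainment Roundup, Breaking Block & Local Brief, Breaking Block & News Segment, Entertainment Roundup & Feature Package, Entertainment Roundup & Local Brief — 5 in total.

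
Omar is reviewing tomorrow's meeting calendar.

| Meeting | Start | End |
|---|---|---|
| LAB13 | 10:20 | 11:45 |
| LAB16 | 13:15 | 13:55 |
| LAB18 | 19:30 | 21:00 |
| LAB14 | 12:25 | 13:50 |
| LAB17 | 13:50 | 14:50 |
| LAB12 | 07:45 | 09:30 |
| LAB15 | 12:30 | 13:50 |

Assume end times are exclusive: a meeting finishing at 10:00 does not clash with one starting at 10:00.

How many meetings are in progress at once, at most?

3

Sweep the timeline, counting +1 at each start and −1 at each end (ends before starts at a tie):
07:45 start LAB12 → 1
09:30 end LAB12 → 0
10:20 start LAB13 → 1
11:45 end LAB13 → 0
12:25 start LAB14 → 1
12:30 start LAB15 → 2
13:15 start LAB16 → 3
13:50 end LAB14 → 2
13:50 end LAB15 → 1
13:50 start LAB17 → 2
13:55 end LAB16 → 1
14:50 end LAB17 → 0
19:30 start LAB18 → 1
21:00 end LAB18 → 0
Peak is 3, at 13:15 (LAB14, LAB15, LAB16).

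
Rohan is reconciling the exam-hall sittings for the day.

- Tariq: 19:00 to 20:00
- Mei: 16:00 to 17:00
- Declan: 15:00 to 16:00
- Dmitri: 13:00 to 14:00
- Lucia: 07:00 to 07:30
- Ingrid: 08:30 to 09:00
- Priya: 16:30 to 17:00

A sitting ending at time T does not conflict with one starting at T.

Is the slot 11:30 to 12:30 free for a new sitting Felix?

Yes — the slot is free

Lucia: ends 07:30 at or before Felix starts 11:30 → clear.
Ingrid: ends 09:00 at or before Felix starts 11:30 → clear.
Dmitri: starts 13:00 at or after Felix ends 12:30 → clear.
Declan: starts 15:00 at or after Felix ends 12:30 → clear.
Mei: starts 16:00 at or after Felix ends 12:30 → clear.
Priya: starts 16:30 at or after Felix ends 12:30 → clear.
Tariq: starts 19:00 at or after Felix ends 12:30 → clear.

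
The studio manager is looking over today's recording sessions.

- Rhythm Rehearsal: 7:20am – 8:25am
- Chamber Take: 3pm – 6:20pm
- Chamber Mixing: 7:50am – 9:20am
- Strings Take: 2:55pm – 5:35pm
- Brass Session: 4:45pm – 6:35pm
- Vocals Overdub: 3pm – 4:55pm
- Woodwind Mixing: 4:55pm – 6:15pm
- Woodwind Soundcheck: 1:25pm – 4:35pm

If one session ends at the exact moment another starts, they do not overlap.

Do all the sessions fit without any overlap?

No

Check each pair: they overlap iff neither finishes before the other starts.
Sorted by start: Rhythm Rehearsal, Chamber Mixing, Woodwind Soundcheck, Strings Take, Chamber Take, Vocals Overdub, Brass Session, Woodwind Mixing.
Chamber Mixing starts before Rhythm Rehearsal ends → Rhythm Rehearsal and Chamber Mixing overlap.
That's a conflict, so the schedule is not conflict-free.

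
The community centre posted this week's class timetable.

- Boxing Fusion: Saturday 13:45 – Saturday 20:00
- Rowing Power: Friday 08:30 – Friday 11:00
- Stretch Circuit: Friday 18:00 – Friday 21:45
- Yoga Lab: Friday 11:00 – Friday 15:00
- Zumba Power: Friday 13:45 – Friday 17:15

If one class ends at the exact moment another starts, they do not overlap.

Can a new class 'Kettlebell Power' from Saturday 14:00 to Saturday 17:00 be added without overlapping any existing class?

Rowing Power: ends Friday 11:00 at or before Kettlebell Power starts Saturday 14:00 → clear.
Yoga Lab: ends Friday 15:00 at or before Kettlebell Power starts Saturday 14:00 → clear.
Zumba Power: ends Friday 17:15 at or before Kettlebell Power starts Saturday 14:00 → clear.
Stretch Circuit: ends Friday 21:45 at or before Kettlebell Power starts Saturday 14:00 → clear.
Boxing Fusion: starts Saturday 13:45 before Kettlebell Power ends Saturday 17:00, and ends Saturday 20:00 after Kettlebell Power starts Saturday 14:00 → overlap.
Kettlebell Power overlaps Boxing Fusion.

No — it overlaps Boxing Fusion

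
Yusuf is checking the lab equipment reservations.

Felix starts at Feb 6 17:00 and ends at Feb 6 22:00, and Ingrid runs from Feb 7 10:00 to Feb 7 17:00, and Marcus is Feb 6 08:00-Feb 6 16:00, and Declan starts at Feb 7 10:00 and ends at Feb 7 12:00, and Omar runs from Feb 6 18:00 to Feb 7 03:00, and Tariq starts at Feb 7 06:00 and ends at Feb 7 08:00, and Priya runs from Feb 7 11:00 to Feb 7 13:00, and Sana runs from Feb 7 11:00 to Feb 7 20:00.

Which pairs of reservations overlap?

Declan & Ingrid, Declan & Priya, Declan & Sana, Felix & Omar, Ingrid & Priya, Ingrid & Sana, Priya & Sana

Check each pair: they overlap iff neither finishes before the other starts.
Sorted by start: Marcus, Felix, Omar, Tariq, Ingrid, Declan, Sana, Priya.
Felix starts after Marcus ends, so nothing later overlaps Marcus either.
Omar starts before Felix ends → Felix and Omar overlap.
Tariq starts after Felix ends, so nothing later overlaps Felix either.
Tariq starts after Omar ends, so nothing later overlaps Omar either.
Ingrid starts after Tariq ends, so nothing later overlaps Tariq either.
Declan starts before Ingrid ends → Ingrid and Declan overlap.
Sana starts before Ingrid ends → Ingrid and Sana overlap.
Priya starts before Ingrid ends → Ingrid and Priya overlap.
Sana starts before Declan ends → Declan and Sana overlap.
Priya starts before Declan ends → Declan and Priya overlap.
Priya starts before Sana ends → Sana and Priya overlap.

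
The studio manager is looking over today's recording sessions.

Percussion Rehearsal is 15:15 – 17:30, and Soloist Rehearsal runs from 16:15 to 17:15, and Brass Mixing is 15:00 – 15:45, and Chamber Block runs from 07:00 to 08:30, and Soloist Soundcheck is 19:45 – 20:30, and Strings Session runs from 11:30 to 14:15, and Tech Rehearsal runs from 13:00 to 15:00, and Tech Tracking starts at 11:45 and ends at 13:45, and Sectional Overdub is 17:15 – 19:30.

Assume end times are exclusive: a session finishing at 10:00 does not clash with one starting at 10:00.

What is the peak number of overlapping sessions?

3

Walk through starts and ends in time order (an end at T is processed before a start at T):
07:00 start Chamber Block → 1
08:30 end Chamber Block → 0
11:30 start Strings Session → 1
11:45 start Tech Tracking → 2
13:00 start Tech Rehearsal → 3
13:45 end Tech Tracking → 2
14:15 end Strings Session → 1
15:00 end Tech Rehearsal → 0
15:00 start Brass Mixing → 1
15:15 start Percussion Rehearsal → 2
15:45 end Brass Mixing → 1
16:15 start Soloist Rehearsal → 2
17:15 end Soloist Rehearsal → 1
17:15 start Sectional Overdub → 2
17:30 end Percussion Rehearsal → 1
19:30 end Sectional Overdub → 0
19:45 start Soloist Soundcheck → 1
20:30 end Soloist Soundcheck → 0
Peak is 3, at 13:00 (Strings Session, Tech Rehearsal, Tech Tracking).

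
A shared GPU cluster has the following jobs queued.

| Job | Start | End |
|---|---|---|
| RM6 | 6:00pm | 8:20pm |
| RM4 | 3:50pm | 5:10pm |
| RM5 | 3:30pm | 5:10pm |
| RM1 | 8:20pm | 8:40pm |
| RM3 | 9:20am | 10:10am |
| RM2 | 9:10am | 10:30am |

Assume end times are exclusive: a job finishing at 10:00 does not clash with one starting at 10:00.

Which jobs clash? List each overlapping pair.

Sorted by start: RM2, RM3, RM5, RM4, RM6, RM1.
RM3 starts before RM2 ends → RM2 and RM3 overlap.
RM5 starts after RM2 ends, so RM2 has no further overlaps.
RM5 starts after RM3 ends, so RM3 has no further overlaps.
RM4 starts before RM5 ends → RM5 and RM4 overlap.
RM6 starts after RM5 ends, so RM5 has no further overlaps.
RM6 starts after RM4 ends, so RM4 has no further overlaps.
RM1 starts exactly when RM6 ends (back-to-back, no overlap).

RM2 & RM3, RM4 & RM5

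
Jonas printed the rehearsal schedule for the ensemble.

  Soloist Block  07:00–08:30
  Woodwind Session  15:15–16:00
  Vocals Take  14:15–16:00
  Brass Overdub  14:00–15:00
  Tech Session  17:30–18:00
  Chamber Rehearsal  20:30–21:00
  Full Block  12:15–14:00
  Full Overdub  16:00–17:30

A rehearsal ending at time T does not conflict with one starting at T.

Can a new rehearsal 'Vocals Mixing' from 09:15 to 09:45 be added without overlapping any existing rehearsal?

Yes — the slot is free

Soloist Block: ends 08:30 at or before Vocals Mixing starts 09:15 → clear.
Full Block: starts 12:15 at or after Vocals Mixing ends 09:45 → clear.
Brass Overdub: starts 14:00 at or after Vocals Mixing ends 09:45 → clear.
Vocals Take: starts 14:15 at or after Vocals Mixing ends 09:45 → clear.
Woodwind Session: starts 15:15 at or after Vocals Mixing ends 09:45 → clear.
Full Overdub: starts 16:00 at or after Vocals Mixing ends 09:45 → clear.
Tech Session: starts 17:30 at or after Vocals Mixing ends 09:45 → clear.
Chamber Rehearsal: starts 20:30 at or after Vocals Mixing ends 09:45 → clear.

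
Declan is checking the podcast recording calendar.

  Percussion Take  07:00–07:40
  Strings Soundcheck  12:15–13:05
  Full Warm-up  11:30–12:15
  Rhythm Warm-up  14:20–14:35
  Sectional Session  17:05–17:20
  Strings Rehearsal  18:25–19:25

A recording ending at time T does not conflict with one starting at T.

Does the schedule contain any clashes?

Sorted by start: Percussion Take, Full Warm-up, Strings Soundcheck, Rhythm Warm-up, Sectional Session, Strings Rehearsal.
Full Warm-up starts after Percussion Take ends, so nothing later overlaps Percussion Take either.
Strings Soundcheck starts exactly when Full Warm-up ends (back-to-back, no overlap), so nothing later overlaps Full Warm-up either.
Rhythm Warm-up starts after Strings Soundcheck ends, so nothing later overlaps Strings Soundcheck either.
Sectional Session starts after Rhythm Warm-up ends, so nothing later overlaps Rhythm Warm-up either.
Strings Rehearsal starts after Sectional Session ends.
Every pair is clear; the schedule has no overlaps.

No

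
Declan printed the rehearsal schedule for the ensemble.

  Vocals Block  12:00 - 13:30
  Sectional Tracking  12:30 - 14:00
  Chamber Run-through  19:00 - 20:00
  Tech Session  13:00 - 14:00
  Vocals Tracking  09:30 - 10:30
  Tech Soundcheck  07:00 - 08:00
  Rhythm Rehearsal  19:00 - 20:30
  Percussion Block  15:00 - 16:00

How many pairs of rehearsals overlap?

4

Two intervals overlap when each starts before the other ends.
Sorted by start: Tech Soundcheck, Vocals Tracking, Vocals Block, Sectional Tracking, Tech Session, Percussion Block, Chamber Run-through, Rhythm Rehearsal.
Vocals Tracking starts after Tech Soundcheck ends, so Tech Soundcheck has no further overlaps.
Vocals Block starts after Vocals Tracking ends, so Vocals Tracking has no further overlaps.
Sectional Tracking starts before Vocals Block ends → Vocals Block and Sectional Tracking overlap.
Tech Session starts before Vocals Block ends → Vocals Block and Tech Session overlap.
Percussion Block starts after Vocals Block ends, so Vocals Block has no further overlaps.
Tech Session starts before Sectional Tracking ends → Sectional Tracking and Tech Session overlap.
Percussion Block starts after Sectional Tracking ends, so Sectional Tracking has no further overlaps.
Percussion Block starts after Tech Session ends, so Tech Session has no further overlaps.
Chamber Run-through starts after Percussion Block ends, so Percussion Block has no further overlaps.
Rhythm Rehearsal starts before Chamber Run-through ends → Chamber Run-through and Rhythm Rehearsal overlap.
Overlapping pairs: Chamber Run-through & Rhythm Rehearsal, Sectional Tracking & Tech Session, Sectional Tracking & Vocals Block, Tech Session & Vocals Block — 4 in total.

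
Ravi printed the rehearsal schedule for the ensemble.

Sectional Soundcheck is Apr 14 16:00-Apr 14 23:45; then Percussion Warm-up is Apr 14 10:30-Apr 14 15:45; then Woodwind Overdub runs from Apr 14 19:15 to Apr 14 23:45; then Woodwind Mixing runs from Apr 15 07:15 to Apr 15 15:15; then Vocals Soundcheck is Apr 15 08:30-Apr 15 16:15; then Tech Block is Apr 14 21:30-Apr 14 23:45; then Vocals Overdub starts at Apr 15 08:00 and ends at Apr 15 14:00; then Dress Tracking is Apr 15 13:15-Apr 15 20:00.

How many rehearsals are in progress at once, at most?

Sweep the timeline, counting +1 at each start and −1 at each end (ends before starts at a tie):
Apr 14 10:30 start Percussion Warm-up → 1
Apr 14 15:45 end Percussion Warm-up → 0
Apr 14 16:00 start Sectional Soundcheck → 1
Apr 14 19:15 start Woodwind Overdub → 2
Apr 14 21:30 start Tech Block → 3
Apr 14 23:45 end Sectional Soundcheck → 2
Apr 14 23:45 end Tech Block → 1
Apr 14 23:45 end Woodwind Overdub → 0
Apr 15 07:15 start Woodwind Mixing → 1
Apr 15 08:00 start Vocals Overdub → 2
Apr 15 08:30 start Vocals Soundcheck → 3
Apr 15 13:15 start Dress Tracking → 4
Apr 15 14:00 end Vocals Overdub → 3
Apr 15 15:15 end Woodwind Mixing → 2
Apr 15 16:15 end Vocals Soundcheck → 1
Apr 15 20:00 end Dress Tracking → 0
Peak is 4, at Apr 15 13:15 (Dress Tracking, Vocals Overdub, Vocals Soundcheck, Woodwind Mixing).

4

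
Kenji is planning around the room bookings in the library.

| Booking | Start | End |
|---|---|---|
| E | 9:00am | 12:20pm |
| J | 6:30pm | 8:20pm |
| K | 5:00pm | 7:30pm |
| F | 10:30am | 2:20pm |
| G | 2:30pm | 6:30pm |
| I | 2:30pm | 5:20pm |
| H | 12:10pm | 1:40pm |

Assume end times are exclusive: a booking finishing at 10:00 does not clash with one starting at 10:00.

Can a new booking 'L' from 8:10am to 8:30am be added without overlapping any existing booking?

E: starts 9:00am at or after L ends 8:30am → clear.
F: starts 10:30am at or after L ends 8:30am → clear.
H: starts 12:10pm at or after L ends 8:30am → clear.
G: starts 2:30pm at or after L ends 8:30am → clear.
I: starts 2:30pm at or after L ends 8:30am → clear.
K: starts 5:00pm at or after L ends 8:30am → clear.
J: starts 6:30pm at or after L ends 8:30am → clear.

Yes — the slot is free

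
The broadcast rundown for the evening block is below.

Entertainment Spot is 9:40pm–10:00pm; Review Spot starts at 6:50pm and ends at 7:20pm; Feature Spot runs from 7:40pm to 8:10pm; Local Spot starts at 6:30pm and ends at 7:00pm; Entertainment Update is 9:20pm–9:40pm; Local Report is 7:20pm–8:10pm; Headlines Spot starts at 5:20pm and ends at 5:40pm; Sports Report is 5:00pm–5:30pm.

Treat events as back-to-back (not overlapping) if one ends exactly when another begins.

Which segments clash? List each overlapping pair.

Sorted by start: Sports Report, Headlines Spot, Local Spot, Review Spot, Local Report, Feature Spot, Entertainment Update, Entertainment Spot.
Headlines Spot starts before Sports Report ends → Sports Report and Headlines Spot overlap.
Local Spot starts after Sports Report ends; Sports Report is clear from here.
Local Spot starts after Headlines Spot ends; Headlines Spot is clear from here.
Review Spot starts before Local Spot ends → Local Spot and Review Spot overlap.
Local Report starts after Local Spot ends; Local Spot is clear from here.
Local Report starts exactly when Review Spot ends (back-to-back, no overlap); Review Spot is clear from here.
Feature Spot starts before Local Report ends → Local Report and Feature Spot overlap.
Entertainment Update starts after Local Report ends; Local Report is clear from here.
Entertainment Update starts after Feature Spot ends; Feature Spot is clear from here.
Entertainment Spot starts exactly when Entertainment Update ends (back-to-back, no overlap).

Feature Spot & Local Report, Headlines Spot & Sports Report, Local Spot & Review Spot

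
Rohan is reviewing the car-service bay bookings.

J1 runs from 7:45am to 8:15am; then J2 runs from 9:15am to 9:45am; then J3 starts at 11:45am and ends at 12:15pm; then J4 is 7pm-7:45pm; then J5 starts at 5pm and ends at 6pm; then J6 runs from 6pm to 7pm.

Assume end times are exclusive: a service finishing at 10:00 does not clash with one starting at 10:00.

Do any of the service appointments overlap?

No

Sorted by start: J1, J2, J3, J5, J6, J4.
J2 starts after J1 ends; J1 is clear from here.
J3 starts after J2 ends; J2 is clear from here.
J5 starts after J3 ends; J3 is clear from here.
J6 starts exactly when J5 ends (back-to-back, no overlap); J5 is clear from here.
J4 starts exactly when J6 ends (back-to-back, no overlap).
Every pair is clear; the schedule has no overlaps.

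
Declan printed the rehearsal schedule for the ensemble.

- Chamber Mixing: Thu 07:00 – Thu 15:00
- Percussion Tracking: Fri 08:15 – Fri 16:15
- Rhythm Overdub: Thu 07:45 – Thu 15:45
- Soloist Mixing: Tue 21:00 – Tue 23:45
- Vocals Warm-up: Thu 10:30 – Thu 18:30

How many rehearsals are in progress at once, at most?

3

Sweep the timeline, counting +1 at each start and −1 at each end (ends before starts at a tie):
Tue 21:00 start Soloist Mixing → 1
Tue 23:45 end Soloist Mixing → 0
Thu 07:00 start Chamber Mixing → 1
Thu 07:45 start Rhythm Overdub → 2
Thu 10:30 start Vocals Warm-up → 3
Thu 15:00 end Chamber Mixing → 2
Thu 15:45 end Rhythm Overdub → 1
Thu 18:30 end Vocals Warm-up → 0
Fri 08:15 start Percussion Tracking → 1
Fri 16:15 end Percussion Tracking → 0
Peak is 3, at Thu 10:30 (Chamber Mixing, Rhythm Overdub, Vocals Warm-up).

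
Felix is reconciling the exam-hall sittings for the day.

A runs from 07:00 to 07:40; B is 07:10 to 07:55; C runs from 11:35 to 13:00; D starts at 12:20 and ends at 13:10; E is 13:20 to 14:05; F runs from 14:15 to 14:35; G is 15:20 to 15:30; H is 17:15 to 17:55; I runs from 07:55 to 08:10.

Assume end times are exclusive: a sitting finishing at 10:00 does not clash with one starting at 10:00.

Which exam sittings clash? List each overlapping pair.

Sorted by start: A, B, I, C, D, E, F, G, H.
B starts before A ends → A and B overlap.
I starts after A ends, so A has no further overlaps.
I starts exactly when B ends (back-to-back, no overlap), so B has no further overlaps.
C starts after I ends, so I has no further overlaps.
D starts before C ends → C and D overlap.
E starts after C ends, so C has no further overlaps.
E starts after D ends, so D has no further overlaps.
F starts after E ends, so E has no further overlaps.
G starts after F ends, so F has no further overlaps.
H starts after G ends.

A & B, C & D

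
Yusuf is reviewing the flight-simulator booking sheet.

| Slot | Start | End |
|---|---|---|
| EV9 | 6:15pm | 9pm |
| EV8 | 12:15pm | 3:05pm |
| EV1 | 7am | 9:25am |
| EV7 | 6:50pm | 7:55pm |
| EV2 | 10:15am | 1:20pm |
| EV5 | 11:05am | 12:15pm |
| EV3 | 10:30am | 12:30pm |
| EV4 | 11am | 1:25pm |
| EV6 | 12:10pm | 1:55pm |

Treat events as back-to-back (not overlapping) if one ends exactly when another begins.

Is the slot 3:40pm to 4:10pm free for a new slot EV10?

EV1: ends 9:25am at or before EV10 starts 3:40pm → clear.
EV2: ends 1:20pm at or before EV10 starts 3:40pm → clear.
EV3: ends 12:30pm at or before EV10 starts 3:40pm → clear.
EV4: ends 1:25pm at or before EV10 starts 3:40pm → clear.
EV5: ends 12:15pm at or before EV10 starts 3:40pm → clear.
EV6: ends 1:55pm at or before EV10 starts 3:40pm → clear.
EV8: ends 3:05pm at or before EV10 starts 3:40pm → clear.
EV9: starts 6:15pm at or after EV10 ends 4:10pm → clear.
EV7: starts 6:50pm at or after EV10 ends 4:10pm → clear.

Yes — the slot is free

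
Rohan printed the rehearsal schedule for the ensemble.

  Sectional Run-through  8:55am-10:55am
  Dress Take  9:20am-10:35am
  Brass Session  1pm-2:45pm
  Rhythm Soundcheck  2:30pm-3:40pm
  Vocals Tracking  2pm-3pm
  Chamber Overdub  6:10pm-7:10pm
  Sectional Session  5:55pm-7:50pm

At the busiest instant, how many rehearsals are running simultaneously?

Sweep the timeline, counting +1 at each start and −1 at each end (ends before starts at a tie):
8:55am start Sectional Run-through → 1
9:20am start Dress Take → 2
10:35am end Dress Take → 1
10:55am end Sectional Run-through → 0
1pm start Brass Session → 1
2pm start Vocals Tracking → 2
2:30pm start Rhythm Soundcheck → 3
2:45pm end Brass Session → 2
3pm end Vocals Tracking → 1
3:40pm end Rhythm Soundcheck → 0
5:55pm start Sectional Session → 1
6:10pm start Chamber Overdub → 2
7:10pm end Chamber Overdub → 1
7:50pm end Sectional Session → 0
Peak is 3, at 2:30pm (Brass Session, Rhythm Soundcheck, Vocals Tracking).

3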